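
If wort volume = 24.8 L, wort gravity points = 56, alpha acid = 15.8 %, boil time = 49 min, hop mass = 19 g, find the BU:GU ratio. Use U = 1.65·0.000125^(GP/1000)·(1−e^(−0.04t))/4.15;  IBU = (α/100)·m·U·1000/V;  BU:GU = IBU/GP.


U = 1.65·0.000125^(56/1000)·(1−e^(−0.04·49))/4.15 = 0.2065
IBU = (15.8/100)·19·0.2065·1000/24.8 = 24.9969
BU:GU = 24.9969/56

0.4464


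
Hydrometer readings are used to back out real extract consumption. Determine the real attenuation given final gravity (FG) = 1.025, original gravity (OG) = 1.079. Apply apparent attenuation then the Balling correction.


AA = (OG−FG)/(OG−1)·100;  RA = AA·0.8192
AA = (1.079 − 1.025)/(1.079 − 1)·100 = 68.3544
RA = 68.3544·0.8192

55.9959 %


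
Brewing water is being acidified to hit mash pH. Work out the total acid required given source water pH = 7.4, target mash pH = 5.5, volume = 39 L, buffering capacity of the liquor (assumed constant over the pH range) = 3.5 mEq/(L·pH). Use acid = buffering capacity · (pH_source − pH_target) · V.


acid = 3.5 · (7.4 − 5.5) · 39

259.3500 mEq


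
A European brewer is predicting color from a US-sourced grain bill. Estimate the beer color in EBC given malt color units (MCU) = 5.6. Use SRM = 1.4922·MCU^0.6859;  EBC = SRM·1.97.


SRM = 1.4922·5.6^0.6859 = 4.8642
EBC = 4.8642·1.97

9.5824 EBC


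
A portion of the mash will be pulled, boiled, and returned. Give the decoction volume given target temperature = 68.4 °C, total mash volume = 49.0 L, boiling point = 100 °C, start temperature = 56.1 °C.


V_dec = V_total·(T_target − T_start)/(T_boil − T_start)
V_dec = 49.0·(68.4 − 56.1)/(100 − 56.1)

13.7289 L


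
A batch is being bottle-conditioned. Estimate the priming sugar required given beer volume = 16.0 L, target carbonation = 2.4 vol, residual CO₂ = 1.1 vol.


sugar = (target − residual)·4.0·V
sugar = (2.4 − 1.1)·4.0·16.0

83.2000 g


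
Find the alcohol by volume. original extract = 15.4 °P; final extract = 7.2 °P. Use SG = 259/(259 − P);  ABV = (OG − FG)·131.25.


OG = 259/(259 − 15.4) = 1.0632
FG = 259/(259 − 7.2) = 1.0286
ABV = (1.0632 − 1.0286)·131.25

4.5444 % ABV


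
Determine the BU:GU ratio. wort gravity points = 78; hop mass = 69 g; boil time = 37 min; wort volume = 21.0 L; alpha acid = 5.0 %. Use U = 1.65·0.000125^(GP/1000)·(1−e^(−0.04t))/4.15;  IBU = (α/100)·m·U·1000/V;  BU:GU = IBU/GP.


U = 1.65·0.000125^(78/1000)·(1−e^(−0.04·37))/4.15 = 0.1523
IBU = (5.0/100)·69·0.1523·1000/21.0 = 25.0274
BU:GU = 25.0274/78

0.3209


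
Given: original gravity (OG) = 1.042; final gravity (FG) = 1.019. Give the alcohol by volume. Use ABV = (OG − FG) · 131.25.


ABV = (1.042 − 1.019) · 131.25

3.0188 % ABV


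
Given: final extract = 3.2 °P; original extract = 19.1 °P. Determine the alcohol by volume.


SG = 259/(259 − P);  ABV = (OG − FG)·131.25
OG = 259/(259 − 19.1) = 1.0796
FG = 259/(259 − 3.2) = 1.0125
ABV = (1.0796 − 1.0125)·131.25

8.8078 % ABV


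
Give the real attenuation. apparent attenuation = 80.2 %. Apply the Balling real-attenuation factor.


RA = AA · 0.8192
RA = 80.2 · 0.8192

65.6998 %


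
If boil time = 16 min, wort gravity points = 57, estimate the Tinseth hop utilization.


U = 1.65·0.000125^(GP/1000) · (1 − e^(−0.04·t))/4.15
bigness = 1.65·0.000125^(57/1000) = 0.9886
boil_factor = (1 − e^(−0.04·16))/4.15 = 0.1139
U = 0.9886 · 0.1139

0.1126


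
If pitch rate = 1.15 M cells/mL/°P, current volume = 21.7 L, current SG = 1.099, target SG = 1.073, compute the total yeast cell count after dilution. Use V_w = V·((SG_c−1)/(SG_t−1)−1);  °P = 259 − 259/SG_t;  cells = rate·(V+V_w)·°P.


V_w = 21.7·((1.099−1)/(1.073−1)−1) = 7.7288
V_final = 21.7 + 7.7288 = 29.4288
°P = 259 − 259/1.073 = 17.6207
cells = 1.15·29.4288·17.6207

596.3384 billion cells


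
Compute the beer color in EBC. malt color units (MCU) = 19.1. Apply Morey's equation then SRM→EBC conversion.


SRM = 1.4922·MCU^0.6859;  EBC = SRM·1.97
SRM = 1.4922·19.1^0.6859 = 11.2846
EBC = 11.2846·1.97

22.2307 EBC


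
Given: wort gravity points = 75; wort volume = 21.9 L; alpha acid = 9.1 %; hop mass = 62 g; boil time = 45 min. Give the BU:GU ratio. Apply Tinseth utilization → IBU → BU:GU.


U = 1.65·0.000125^(GP/1000)·(1−e^(−0.04t))/4.15;  IBU = (α/100)·m·U·1000/V;  BU:GU = IBU/GP
U = 1.65·0.000125^(75/1000)·(1−e^(−0.04·45))/4.15 = 0.1691
IBU = (9.1/100)·62·0.1691·1000/21.9 = 43.5737
BU:GU = 43.5737/75

0.5810


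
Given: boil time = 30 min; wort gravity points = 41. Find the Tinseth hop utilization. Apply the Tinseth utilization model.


U = 1.65·0.000125^(GP/1000) · (1 − e^(−0.04·t))/4.15
bigness = 1.65·0.000125^(41/1000) = 1.1415
boil_factor = (1 − e^(−0.04·30))/4.15 = 0.1684
U = 1.1415 · 0.1684

0.1922


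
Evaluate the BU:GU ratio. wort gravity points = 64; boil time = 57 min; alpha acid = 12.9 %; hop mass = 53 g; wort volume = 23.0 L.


U = 1.65·0.000125^(GP/1000)·(1−e^(−0.04t))/4.15;  IBU = (α/100)·m·U·1000/V;  BU:GU = IBU/GP
U = 1.65·0.000125^(64/1000)·(1−e^(−0.04·57))/4.15 = 0.2008
IBU = (12.9/100)·53·0.2008·1000/23.0 = 59.6918
BU:GU = 59.6918/64

0.9327


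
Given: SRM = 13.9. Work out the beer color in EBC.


EBC = SRM · 1.97
EBC = 13.9 · 1.97

27.3830 EBC


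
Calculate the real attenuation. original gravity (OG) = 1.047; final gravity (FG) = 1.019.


AA = (OG−FG)/(OG−1)·100;  RA = AA·0.8192
AA = (1.047 − 1.019)/(1.047 − 1)·100 = 59.5745
RA = 59.5745·0.8192

48.8034 %


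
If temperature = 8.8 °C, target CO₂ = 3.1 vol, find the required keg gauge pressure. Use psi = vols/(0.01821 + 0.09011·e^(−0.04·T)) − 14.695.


psi = 3.1/(0.01821 + 0.09011·e^(−0.04·8.8)) − 14.695

23.3033 psi


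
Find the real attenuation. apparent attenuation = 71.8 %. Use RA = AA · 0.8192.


RA = 71.8 · 0.8192

58.8186 %


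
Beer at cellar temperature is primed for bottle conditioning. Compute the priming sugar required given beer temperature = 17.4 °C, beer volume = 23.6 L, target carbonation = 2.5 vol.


residual = 14.695·(0.01821 + 0.09011·e^(−0.04·T));  sugar = (target − residual)·4.0·V
residual = 14.695·(0.01821 + 0.09011·e^(−0.04·17.4)) = 0.9278
sugar = (2.5 − 0.9278)·4.0·23.6

148.4163 g


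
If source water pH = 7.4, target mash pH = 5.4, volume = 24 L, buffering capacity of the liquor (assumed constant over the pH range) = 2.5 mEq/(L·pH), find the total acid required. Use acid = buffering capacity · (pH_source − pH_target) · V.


acid = 2.5 · (7.4 − 5.4) · 24

120.0000 mEq


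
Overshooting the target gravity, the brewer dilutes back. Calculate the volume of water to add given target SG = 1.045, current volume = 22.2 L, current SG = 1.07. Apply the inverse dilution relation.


V_water = V·((SG_curr − 1)/(SG_target − 1) − 1)
V_water = 22.2·((1.07 − 1)/(1.045 − 1) − 1)

12.3333 L


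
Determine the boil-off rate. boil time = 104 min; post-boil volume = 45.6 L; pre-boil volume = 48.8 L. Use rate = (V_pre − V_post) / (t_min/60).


rate = (48.8 − 45.6) / (104/60)

1.8462 L/hr


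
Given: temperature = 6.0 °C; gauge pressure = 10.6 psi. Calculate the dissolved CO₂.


vols = (P + 14.695)·(0.01821 + 0.09011·e^(−0.04·T))
vols = (10.6 + 14.695)·(0.01821 + 0.09011·e^(−0.04·6.0))

2.2536 volumes


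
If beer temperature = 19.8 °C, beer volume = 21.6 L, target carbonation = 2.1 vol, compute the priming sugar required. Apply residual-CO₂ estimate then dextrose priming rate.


residual = 14.695·(0.01821 + 0.09011·e^(−0.04·T));  sugar = (target − residual)·4.0·V
residual = 14.695·(0.01821 + 0.09011·e^(−0.04·19.8)) = 0.8674
sugar = (2.1 − 0.8674)·4.0·21.6

106.5000 g


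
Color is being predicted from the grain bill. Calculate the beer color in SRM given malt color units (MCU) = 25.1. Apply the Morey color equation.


SRM = 1.4922 · MCU^0.6859
SRM = 1.4922 · 25.1^0.6859

13.6102 SRM


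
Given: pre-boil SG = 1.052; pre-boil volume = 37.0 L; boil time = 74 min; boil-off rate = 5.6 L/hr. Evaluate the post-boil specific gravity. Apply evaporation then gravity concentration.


V_post = V_pre − rate·(t/60);  SG_post = 1 + (SG_pre−1)·V_pre/V_post
V_post = 37.0 − 5.6·(74/60) = 30.0933
SG_post = 1 + (1.052 − 1)·37.0/30.0933

1.0639


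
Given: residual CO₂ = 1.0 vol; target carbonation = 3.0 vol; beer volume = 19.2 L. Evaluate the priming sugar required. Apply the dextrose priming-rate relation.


sugar = (target − residual)·4.0·V
sugar = (3.0 − 1.0)·4.0·19.2

153.6000 g


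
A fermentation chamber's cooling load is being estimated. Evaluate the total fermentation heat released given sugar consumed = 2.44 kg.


Q = m_sugar · 590 kJ/kg
Q = 2.44 · 590

1439.6000 kJ


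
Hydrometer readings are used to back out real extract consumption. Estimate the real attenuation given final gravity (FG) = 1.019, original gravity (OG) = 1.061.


AA = (OG−FG)/(OG−1)·100;  RA = AA·0.8192
AA = (1.061 − 1.019)/(1.061 − 1)·100 = 68.8525
RA = 68.8525·0.8192

56.4039 %


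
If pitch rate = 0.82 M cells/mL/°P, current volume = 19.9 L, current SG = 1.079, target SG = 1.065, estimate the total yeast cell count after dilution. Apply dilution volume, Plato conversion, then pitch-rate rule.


V_w = V·((SG_c−1)/(SG_t−1)−1);  °P = 259 − 259/SG_t;  cells = rate·(V+V_w)·°P
V_w = 19.9·((1.079−1)/(1.065−1)−1) = 4.2862
V_final = 19.9 + 4.2862 = 24.1862
°P = 259 − 259/1.065 = 15.8075
cells = 0.82·24.1862·15.8075

313.5048 billion cells


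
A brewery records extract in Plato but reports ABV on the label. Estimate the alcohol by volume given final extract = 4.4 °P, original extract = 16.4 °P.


SG = 259/(259 − P);  ABV = (OG − FG)·131.25
OG = 259/(259 − 16.4) = 1.0676
FG = 259/(259 − 4.4) = 1.0173
ABV = (1.0676 − 1.0173)·131.25

6.6044 % ABV


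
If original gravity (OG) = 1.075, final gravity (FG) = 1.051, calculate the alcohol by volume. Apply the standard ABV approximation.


ABV = (OG − FG) · 131.25
ABV = (1.075 − 1.051) · 131.25

3.1500 % ABV


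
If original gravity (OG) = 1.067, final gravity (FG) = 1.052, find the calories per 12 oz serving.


ABW = (OG−FG)·131.25·0.79/FG;  °P = 259 − 259/SG (for OG→OE and FG→AE);  RE = 0.1808·OE + 0.8192·AE;  Cal = (6.9·ABW + 4·(RE−0.1))·FG·3.55
ABW = (1.067 − 1.052)·131.25·0.79/1.052 = 1.4784
OE = 259 − 259/1.067 = 16.2634 °P
AE = 259 − 259/1.052 = 12.8023 °P
RE = 0.1808·16.2634 + 0.8192·12.8023 = 13.4280 °P
Cal = (6.9·1.4784 + 4·(13.4280−0.1))·1.052·3.55

237.1970 kcal


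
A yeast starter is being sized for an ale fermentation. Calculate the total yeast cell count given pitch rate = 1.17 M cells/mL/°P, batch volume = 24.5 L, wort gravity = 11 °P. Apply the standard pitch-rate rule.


cells (billions) = rate · V_L · °P
cells = 1.17 · 24.5 · 11

315.3150 billion cells


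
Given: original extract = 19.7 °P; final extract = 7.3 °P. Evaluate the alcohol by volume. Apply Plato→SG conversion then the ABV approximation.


SG = 259/(259 − P);  ABV = (OG − FG)·131.25
OG = 259/(259 − 19.7) = 1.0823
FG = 259/(259 − 7.3) = 1.0290
ABV = (1.0823 − 1.0290)·131.25

6.9983 % ABV


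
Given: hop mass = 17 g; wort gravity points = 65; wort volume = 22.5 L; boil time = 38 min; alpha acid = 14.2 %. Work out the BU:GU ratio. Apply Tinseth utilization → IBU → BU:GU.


U = 1.65·0.000125^(GP/1000)·(1−e^(−0.04t))/4.15;  IBU = (α/100)·m·U·1000/V;  BU:GU = IBU/GP
U = 1.65·0.000125^(65/1000)·(1−e^(−0.04·38))/4.15 = 0.1732
IBU = (14.2/100)·17·0.1732·1000/22.5 = 18.5824
BU:GU = 18.5824/65

0.2859


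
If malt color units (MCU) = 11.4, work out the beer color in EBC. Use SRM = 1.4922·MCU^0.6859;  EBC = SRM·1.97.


SRM = 1.4922·11.4^0.6859 = 7.9206
EBC = 7.9206·1.97

15.6036 EBC


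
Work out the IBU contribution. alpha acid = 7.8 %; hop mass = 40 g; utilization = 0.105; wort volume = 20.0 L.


IBU = (α/100)·mass·U·1000 / V
IBU = (7.8/100)·40·0.105·1000 / 20.0

16.3800 IBU


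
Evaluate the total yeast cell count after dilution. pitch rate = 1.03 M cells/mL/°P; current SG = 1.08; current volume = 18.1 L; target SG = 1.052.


V_w = V·((SG_c−1)/(SG_t−1)−1);  °P = 259 − 259/SG_t;  cells = rate·(V+V_w)·°P
V_w = 18.1·((1.08−1)/(1.052−1)−1) = 9.7462
V_final = 18.1 + 9.7462 = 27.8462
°P = 259 − 259/1.052 = 12.8023
cells = 1.03·27.8462·12.8023

367.1891 billion cells


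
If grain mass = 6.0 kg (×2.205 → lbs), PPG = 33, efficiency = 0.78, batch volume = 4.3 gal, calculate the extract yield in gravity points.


points = lbs × PPG × eff / vol
lbs = 6.0 × 2.205 = 13.2300
points = 13.2300 × 33 × 0.78 / 4.3

79.1954 points


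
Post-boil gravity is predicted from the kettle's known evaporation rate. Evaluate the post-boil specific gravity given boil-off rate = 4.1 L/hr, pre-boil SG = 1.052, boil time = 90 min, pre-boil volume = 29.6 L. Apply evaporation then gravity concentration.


V_post = V_pre − rate·(t/60);  SG_post = 1 + (SG_pre−1)·V_pre/V_post
V_post = 29.6 − 4.1·(90/60) = 23.4500
SG_post = 1 + (1.052 − 1)·29.6/23.4500

1.0656


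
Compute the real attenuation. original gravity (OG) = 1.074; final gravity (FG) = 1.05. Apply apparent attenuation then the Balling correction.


AA = (OG−FG)/(OG−1)·100;  RA = AA·0.8192
AA = (1.074 − 1.05)/(1.074 − 1)·100 = 32.4324
RA = 32.4324·0.8192

26.5686 %


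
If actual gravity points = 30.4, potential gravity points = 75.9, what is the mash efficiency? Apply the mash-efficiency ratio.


efficiency = actual / potential × 100
efficiency = 30.4 / 75.9 × 100

40.0527 %


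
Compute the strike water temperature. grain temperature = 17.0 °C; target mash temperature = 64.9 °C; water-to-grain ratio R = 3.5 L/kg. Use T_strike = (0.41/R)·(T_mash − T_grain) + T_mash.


T_strike = (0.41/3.5)·(64.9 − 17.0) + 64.9

70.5111 °C


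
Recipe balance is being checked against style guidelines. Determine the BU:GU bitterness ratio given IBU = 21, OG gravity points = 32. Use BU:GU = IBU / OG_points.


BU:GU = 21 / 32

0.6562


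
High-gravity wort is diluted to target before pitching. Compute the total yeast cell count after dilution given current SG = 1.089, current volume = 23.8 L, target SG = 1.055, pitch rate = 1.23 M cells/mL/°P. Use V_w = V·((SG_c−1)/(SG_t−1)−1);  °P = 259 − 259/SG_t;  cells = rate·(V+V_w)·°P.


V_w = 23.8·((1.089−1)/(1.055−1)−1) = 14.7127
V_final = 23.8 + 14.7127 = 38.5127
°P = 259 − 259/1.055 = 13.5024
cells = 1.23·38.5127·13.5024

639.6161 billion cells


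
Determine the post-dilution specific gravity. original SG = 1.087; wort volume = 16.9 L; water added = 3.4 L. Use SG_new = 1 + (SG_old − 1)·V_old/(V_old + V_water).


pts = (1.087 − 1)·1000·16.9/(16.9 + 3.4) = 72.4286
SG_new = 1 + 72.4286/1000

1.0724


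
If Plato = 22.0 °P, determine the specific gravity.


SG = 259/(259 − P)
SG = 259/(259 − 22.0)

1.0928


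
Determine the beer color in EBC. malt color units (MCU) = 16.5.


SRM = 1.4922·MCU^0.6859;  EBC = SRM·1.97
SRM = 1.4922·16.5^0.6859 = 10.2070
EBC = 10.2070·1.97

20.1078 EBC


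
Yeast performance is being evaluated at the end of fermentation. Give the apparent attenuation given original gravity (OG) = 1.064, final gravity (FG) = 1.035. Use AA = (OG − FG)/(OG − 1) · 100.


AA = (1.064 − 1.035)/(1.064 − 1) · 100

45.3125 %


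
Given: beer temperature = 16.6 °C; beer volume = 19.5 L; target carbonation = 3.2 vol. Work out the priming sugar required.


residual = 14.695·(0.01821 + 0.09011·e^(−0.04·T));  sugar = (target − residual)·4.0·V
residual = 14.695·(0.01821 + 0.09011·e^(−0.04·16.6)) = 0.9493
sugar = (3.2 − 0.9493)·4.0·19.5

175.5576 g


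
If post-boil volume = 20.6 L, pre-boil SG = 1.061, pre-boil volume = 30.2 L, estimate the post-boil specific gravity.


SG_post = 1 + (SG_pre − 1)·V_pre/V_post
pts_pre = (1.061 − 1)·1000 = 61.0000
pts_post = 61.0000·30.2/20.6 = 89.4272
SG_post = 1 + 89.4272/1000

1.0894


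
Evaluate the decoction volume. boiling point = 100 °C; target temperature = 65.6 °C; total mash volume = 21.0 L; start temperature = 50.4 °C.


V_dec = V_total·(T_target − T_start)/(T_boil − T_start)
V_dec = 21.0·(65.6 − 50.4)/(100 − 50.4)

6.4355 L


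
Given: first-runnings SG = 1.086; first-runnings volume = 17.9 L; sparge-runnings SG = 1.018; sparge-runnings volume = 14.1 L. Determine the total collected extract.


total = Σ (SG_i − 1)·1000·V_i
first = (1.086 − 1)·1000·17.9 = 1539.4000
sparge = (1.018 − 1)·1000·14.1 = 253.8000
total = 1539.4000 + 253.8000

1793.2000 gravity·L


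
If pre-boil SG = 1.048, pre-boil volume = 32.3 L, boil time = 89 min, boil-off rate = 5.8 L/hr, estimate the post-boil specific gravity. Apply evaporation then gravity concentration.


V_post = V_pre − rate·(t/60);  SG_post = 1 + (SG_pre−1)·V_pre/V_post
V_post = 32.3 − 5.8·(89/60) = 23.6967
SG_post = 1 + (1.048 − 1)·32.3/23.6967

1.0654


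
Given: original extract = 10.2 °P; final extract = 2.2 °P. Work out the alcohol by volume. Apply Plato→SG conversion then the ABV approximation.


SG = 259/(259 − P);  ABV = (OG − FG)·131.25
OG = 259/(259 − 10.2) = 1.0410
FG = 259/(259 − 2.2) = 1.0086
ABV = (1.0410 − 1.0086)·131.25

4.2564 % ABV


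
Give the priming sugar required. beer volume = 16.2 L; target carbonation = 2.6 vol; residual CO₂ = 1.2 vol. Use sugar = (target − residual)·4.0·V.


sugar = (2.6 − 1.2)·4.0·16.2

90.7200 g


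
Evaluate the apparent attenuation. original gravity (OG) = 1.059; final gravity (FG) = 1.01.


AA = (OG − FG)/(OG − 1) · 100
AA = (1.059 − 1.01)/(1.059 − 1) · 100

83.0508 %


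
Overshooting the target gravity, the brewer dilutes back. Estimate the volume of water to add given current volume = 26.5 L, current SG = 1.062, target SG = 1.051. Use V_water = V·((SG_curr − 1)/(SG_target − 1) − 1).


V_water = 26.5·((1.062 − 1)/(1.051 − 1) − 1)

5.7157 L


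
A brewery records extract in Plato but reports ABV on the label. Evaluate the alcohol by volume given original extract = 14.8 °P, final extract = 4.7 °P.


SG = 259/(259 − P);  ABV = (OG − FG)·131.25
OG = 259/(259 − 14.8) = 1.0606
FG = 259/(259 − 4.7) = 1.0185
ABV = (1.0606 − 1.0185)·131.25

5.5288 % ABV


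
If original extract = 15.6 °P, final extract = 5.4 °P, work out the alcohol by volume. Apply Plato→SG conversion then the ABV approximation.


SG = 259/(259 − P);  ABV = (OG − FG)·131.25
OG = 259/(259 − 15.6) = 1.0641
FG = 259/(259 − 5.4) = 1.0213
ABV = (1.0641 − 1.0213)·131.25

5.6173 % ABV


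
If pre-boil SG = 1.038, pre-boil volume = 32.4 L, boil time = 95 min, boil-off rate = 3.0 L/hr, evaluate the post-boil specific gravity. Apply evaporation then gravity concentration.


V_post = V_pre − rate·(t/60);  SG_post = 1 + (SG_pre−1)·V_pre/V_post
V_post = 32.4 − 3.0·(95/60) = 27.6500
SG_post = 1 + (1.038 − 1)·32.4/27.6500

1.0445


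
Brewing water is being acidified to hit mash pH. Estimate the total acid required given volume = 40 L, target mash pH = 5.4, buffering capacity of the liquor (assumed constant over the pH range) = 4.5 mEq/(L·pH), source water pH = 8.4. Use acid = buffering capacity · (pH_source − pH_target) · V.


acid = 4.5 · (8.4 − 5.4) · 40

540.0000 mEq


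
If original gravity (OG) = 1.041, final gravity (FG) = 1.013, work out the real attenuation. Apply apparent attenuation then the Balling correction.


AA = (OG−FG)/(OG−1)·100;  RA = AA·0.8192
AA = (1.041 − 1.013)/(1.041 − 1)·100 = 68.2927
RA = 68.2927·0.8192

55.9454 %


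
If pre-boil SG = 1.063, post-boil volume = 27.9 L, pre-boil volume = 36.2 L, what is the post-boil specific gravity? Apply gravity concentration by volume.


SG_post = 1 + (SG_pre − 1)·V_pre/V_post
pts_pre = (1.063 − 1)·1000 = 63.0000
pts_post = 63.0000·36.2/27.9 = 81.7419
SG_post = 1 + 81.7419/1000

1.0817


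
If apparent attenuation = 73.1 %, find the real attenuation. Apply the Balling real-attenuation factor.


RA = AA · 0.8192
RA = 73.1 · 0.8192

59.8835 %


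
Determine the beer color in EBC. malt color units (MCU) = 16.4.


SRM = 1.4922·MCU^0.6859;  EBC = SRM·1.97
SRM = 1.4922·16.4^0.6859 = 10.1646
EBC = 10.1646·1.97

20.0242 EBC


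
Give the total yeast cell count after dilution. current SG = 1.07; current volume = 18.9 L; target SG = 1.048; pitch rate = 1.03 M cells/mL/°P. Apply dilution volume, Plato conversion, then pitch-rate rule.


V_w = V·((SG_c−1)/(SG_t−1)−1);  °P = 259 − 259/SG_t;  cells = rate·(V+V_w)·°P
V_w = 18.9·((1.07−1)/(1.048−1)−1) = 8.6625
V_final = 18.9 + 8.6625 = 27.5625
°P = 259 − 259/1.048 = 11.8626
cells = 1.03·27.5625·11.8626

336.7717 billion cells


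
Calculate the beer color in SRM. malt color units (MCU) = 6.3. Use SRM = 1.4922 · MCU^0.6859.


SRM = 1.4922 · 6.3^0.6859

5.2734 SRM


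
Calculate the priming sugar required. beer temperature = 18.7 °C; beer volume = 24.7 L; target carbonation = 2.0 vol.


residual = 14.695·(0.01821 + 0.09011·e^(−0.04·T));  sugar = (target − residual)·4.0·V
residual = 14.695·(0.01821 + 0.09011·e^(−0.04·18.7)) = 0.8943
sugar = (2.0 − 0.8943)·4.0·24.7

109.2392 g


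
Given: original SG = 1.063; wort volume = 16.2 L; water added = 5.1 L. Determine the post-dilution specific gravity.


SG_new = 1 + (SG_old − 1)·V_old/(V_old + V_water)
pts = (1.063 − 1)·1000·16.2/(16.2 + 5.1) = 47.9155
SG_new = 1 + 47.9155/1000

1.0479


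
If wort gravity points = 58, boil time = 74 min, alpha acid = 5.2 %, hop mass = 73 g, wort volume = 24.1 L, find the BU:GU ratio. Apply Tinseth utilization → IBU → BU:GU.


U = 1.65·0.000125^(GP/1000)·(1−e^(−0.04t))/4.15;  IBU = (α/100)·m·U·1000/V;  BU:GU = IBU/GP
U = 1.65·0.000125^(58/1000)·(1−e^(−0.04·74))/4.15 = 0.2238
IBU = (5.2/100)·73·0.2238·1000/24.1 = 35.2580
BU:GU = 35.2580/58

0.6079


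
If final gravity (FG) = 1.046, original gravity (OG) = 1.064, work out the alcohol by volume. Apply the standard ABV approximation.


ABV = (OG − FG) · 131.25
ABV = (1.064 − 1.046) · 131.25

2.3625 % ABV


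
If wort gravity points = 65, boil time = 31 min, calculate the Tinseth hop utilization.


U = 1.65·0.000125^(GP/1000) · (1 − e^(−0.04·t))/4.15
bigness = 1.65·0.000125^(65/1000) = 0.9200
boil_factor = (1 − e^(−0.04·31))/4.15 = 0.1712
U = 0.9200 · 0.1712

0.1575


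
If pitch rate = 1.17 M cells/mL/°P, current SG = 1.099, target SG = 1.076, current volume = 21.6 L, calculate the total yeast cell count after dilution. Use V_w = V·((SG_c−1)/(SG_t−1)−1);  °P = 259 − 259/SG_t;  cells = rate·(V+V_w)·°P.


V_w = 21.6·((1.099−1)/(1.076−1)−1) = 6.5368
V_final = 21.6 + 6.5368 = 28.1368
°P = 259 − 259/1.076 = 18.2937
cells = 1.17·28.1368·18.2937

602.2299 billion cells


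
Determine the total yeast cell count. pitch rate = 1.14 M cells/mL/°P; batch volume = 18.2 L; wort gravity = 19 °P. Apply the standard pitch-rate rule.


cells (billions) = rate · V_L · °P
cells = 1.14 · 18.2 · 19

394.2120 billion cells


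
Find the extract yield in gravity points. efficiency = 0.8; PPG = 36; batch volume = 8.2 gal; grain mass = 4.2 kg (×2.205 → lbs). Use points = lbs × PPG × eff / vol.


lbs = 4.2 × 2.205 = 9.2610
points = 9.2610 × 36 × 0.8 / 8.2

32.5264 points


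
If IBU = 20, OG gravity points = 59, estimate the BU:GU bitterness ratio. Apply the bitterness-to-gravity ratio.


BU:GU = IBU / OG_points
BU:GU = 20 / 59

0.3390


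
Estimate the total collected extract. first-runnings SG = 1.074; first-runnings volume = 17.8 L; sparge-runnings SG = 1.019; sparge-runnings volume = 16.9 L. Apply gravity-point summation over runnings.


total = Σ (SG_i − 1)·1000·V_i
first = (1.074 − 1)·1000·17.8 = 1317.2000
sparge = (1.019 − 1)·1000·16.9 = 321.1000
total = 1317.2000 + 321.1000

1638.3000 gravity·L


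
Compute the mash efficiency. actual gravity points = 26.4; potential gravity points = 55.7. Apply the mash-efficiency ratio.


efficiency = actual / potential × 100
efficiency = 26.4 / 55.7 × 100

47.3968 %


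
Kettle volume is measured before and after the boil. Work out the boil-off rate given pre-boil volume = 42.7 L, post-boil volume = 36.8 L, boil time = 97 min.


rate = (V_pre − V_post) / (t_min/60)
rate = (42.7 − 36.8) / (97/60)

3.6495 L/hr


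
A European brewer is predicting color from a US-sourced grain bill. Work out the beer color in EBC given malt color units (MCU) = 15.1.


SRM = 1.4922·MCU^0.6859;  EBC = SRM·1.97
SRM = 1.4922·15.1^0.6859 = 9.6048
EBC = 9.6048·1.97

18.9214 EBC


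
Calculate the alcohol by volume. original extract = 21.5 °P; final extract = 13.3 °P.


SG = 259/(259 − P);  ABV = (OG − FG)·131.25
OG = 259/(259 − 21.5) = 1.0905
FG = 259/(259 − 13.3) = 1.0541
ABV = (1.0905 − 1.0541)·131.25

4.7769 % ABV


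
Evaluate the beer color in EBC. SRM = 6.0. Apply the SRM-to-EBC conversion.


EBC = SRM · 1.97
EBC = 6.0 · 1.97

11.8200 EBC


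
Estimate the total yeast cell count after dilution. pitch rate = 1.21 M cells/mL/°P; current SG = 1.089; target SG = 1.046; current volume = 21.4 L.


V_w = V·((SG_c−1)/(SG_t−1)−1);  °P = 259 − 259/SG_t;  cells = rate·(V+V_w)·°P
V_w = 21.4·((1.089−1)/(1.046−1)−1) = 20.0043
V_final = 21.4 + 20.0043 = 41.4043
°P = 259 − 259/1.046 = 11.3901
cells = 1.21·41.4043·11.3901

570.6335 billion cells


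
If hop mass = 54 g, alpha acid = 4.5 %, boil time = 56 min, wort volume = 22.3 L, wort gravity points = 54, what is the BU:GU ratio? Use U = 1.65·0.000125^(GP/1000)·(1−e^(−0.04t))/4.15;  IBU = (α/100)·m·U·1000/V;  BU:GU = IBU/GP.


U = 1.65·0.000125^(54/1000)·(1−e^(−0.04·56))/4.15 = 0.2187
IBU = (4.5/100)·54·0.2187·1000/22.3 = 23.8279
BU:GU = 23.8279/54

0.4413


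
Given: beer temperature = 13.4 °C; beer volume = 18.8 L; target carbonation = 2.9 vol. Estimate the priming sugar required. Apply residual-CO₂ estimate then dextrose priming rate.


residual = 14.695·(0.01821 + 0.09011·e^(−0.04·T));  sugar = (target − residual)·4.0·V
residual = 14.695·(0.01821 + 0.09011·e^(−0.04·13.4)) = 1.0423
sugar = (2.9 − 1.0423)·4.0·18.8

139.6957 g


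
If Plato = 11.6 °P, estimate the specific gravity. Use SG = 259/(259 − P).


SG = 259/(259 − 11.6)

1.0469


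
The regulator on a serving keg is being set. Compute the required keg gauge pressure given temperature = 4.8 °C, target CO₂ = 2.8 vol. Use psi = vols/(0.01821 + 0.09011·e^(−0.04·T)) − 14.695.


psi = 2.8/(0.01821 + 0.09011·e^(−0.04·4.8)) − 14.695

15.5496 psi


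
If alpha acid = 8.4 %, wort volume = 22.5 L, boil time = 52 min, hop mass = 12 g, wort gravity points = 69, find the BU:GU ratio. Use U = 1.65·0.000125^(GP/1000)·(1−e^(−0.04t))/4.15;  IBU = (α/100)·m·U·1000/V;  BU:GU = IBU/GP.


U = 1.65·0.000125^(69/1000)·(1−e^(−0.04·52))/4.15 = 0.1871
IBU = (8.4/100)·12·0.1871·1000/22.5 = 8.3838
BU:GU = 8.3838/69

0.1215


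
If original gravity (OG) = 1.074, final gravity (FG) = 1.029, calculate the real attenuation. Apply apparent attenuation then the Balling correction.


AA = (OG−FG)/(OG−1)·100;  RA = AA·0.8192
AA = (1.074 − 1.029)/(1.074 − 1)·100 = 60.8108
RA = 60.8108·0.8192

49.8162 %


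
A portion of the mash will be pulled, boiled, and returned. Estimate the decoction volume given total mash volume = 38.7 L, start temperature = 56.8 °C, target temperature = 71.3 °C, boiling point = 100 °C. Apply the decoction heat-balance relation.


V_dec = V_total·(T_target − T_start)/(T_boil − T_start)
V_dec = 38.7·(71.3 − 56.8)/(100 − 56.8)

12.9896 L


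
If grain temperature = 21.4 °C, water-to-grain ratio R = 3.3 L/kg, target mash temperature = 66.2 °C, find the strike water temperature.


T_strike = (0.41/R)·(T_mash − T_grain) + T_mash
T_strike = (0.41/3.3)·(66.2 − 21.4) + 66.2

71.7661 °C


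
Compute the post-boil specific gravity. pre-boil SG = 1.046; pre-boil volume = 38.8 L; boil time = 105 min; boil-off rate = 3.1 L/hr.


V_post = V_pre − rate·(t/60);  SG_post = 1 + (SG_pre−1)·V_pre/V_post
V_post = 38.8 − 3.1·(105/60) = 33.3750
SG_post = 1 + (1.046 − 1)·38.8/33.3750

1.0535


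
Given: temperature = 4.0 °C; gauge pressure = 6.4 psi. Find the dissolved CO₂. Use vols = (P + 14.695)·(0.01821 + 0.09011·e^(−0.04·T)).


vols = (6.4 + 14.695)·(0.01821 + 0.09011·e^(−0.04·4.0))

2.0040 volumes


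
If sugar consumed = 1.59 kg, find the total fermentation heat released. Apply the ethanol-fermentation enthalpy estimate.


Q = m_sugar · 590 kJ/kg
Q = 1.59 · 590

938.1000 kJ


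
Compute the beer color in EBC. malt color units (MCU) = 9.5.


SRM = 1.4922·MCU^0.6859;  EBC = SRM·1.97
SRM = 1.4922·9.5^0.6859 = 6.9895
EBC = 6.9895·1.97

13.7694 EBC


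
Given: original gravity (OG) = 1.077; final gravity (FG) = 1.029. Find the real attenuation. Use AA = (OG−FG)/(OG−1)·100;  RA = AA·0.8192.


AA = (1.077 − 1.029)/(1.077 − 1)·100 = 62.3377
RA = 62.3377·0.8192

51.0670 %


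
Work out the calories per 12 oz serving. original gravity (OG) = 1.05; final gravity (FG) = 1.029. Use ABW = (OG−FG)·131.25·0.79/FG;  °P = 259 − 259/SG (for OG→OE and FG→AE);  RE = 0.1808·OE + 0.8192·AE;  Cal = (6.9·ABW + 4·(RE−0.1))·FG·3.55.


ABW = (1.05 − 1.029)·131.25·0.79/1.029 = 2.1161
OE = 259 − 259/1.05 = 12.3333 °P
AE = 259 − 259/1.029 = 7.2993 °P
RE = 0.1808·12.3333 + 0.8192·7.2993 = 8.2095 °P
Cal = (6.9·2.1161 + 4·(8.2095−0.1))·1.029·3.55

171.8303 kcal


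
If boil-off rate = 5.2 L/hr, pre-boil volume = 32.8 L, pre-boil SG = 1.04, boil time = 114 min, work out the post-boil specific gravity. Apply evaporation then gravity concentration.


V_post = V_pre − rate·(t/60);  SG_post = 1 + (SG_pre−1)·V_pre/V_post
V_post = 32.8 − 5.2·(114/60) = 22.9200
SG_post = 1 + (1.04 − 1)·32.8/22.9200

1.0572


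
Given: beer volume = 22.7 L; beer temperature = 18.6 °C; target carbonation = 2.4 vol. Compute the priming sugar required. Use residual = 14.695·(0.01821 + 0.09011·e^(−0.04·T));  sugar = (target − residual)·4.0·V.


residual = 14.695·(0.01821 + 0.09011·e^(−0.04·18.6)) = 0.8969
sugar = (2.4 − 0.8969)·4.0·22.7

136.4858 g


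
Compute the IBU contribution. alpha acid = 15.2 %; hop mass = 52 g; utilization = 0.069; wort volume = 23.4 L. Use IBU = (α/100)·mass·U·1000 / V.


IBU = (15.2/100)·52·0.069·1000 / 23.4

23.3067 IBU


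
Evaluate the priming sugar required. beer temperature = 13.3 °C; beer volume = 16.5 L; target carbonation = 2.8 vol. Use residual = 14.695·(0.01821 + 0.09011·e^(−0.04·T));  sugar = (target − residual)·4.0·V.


residual = 14.695·(0.01821 + 0.09011·e^(−0.04·13.3)) = 1.0454
sugar = (2.8 − 1.0454)·4.0·16.5

115.8003 g


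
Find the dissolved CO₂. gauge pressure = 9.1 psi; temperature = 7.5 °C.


vols = (P + 14.695)·(0.01821 + 0.09011·e^(−0.04·T))
vols = (9.1 + 14.695)·(0.01821 + 0.09011·e^(−0.04·7.5))

2.0217 volumes


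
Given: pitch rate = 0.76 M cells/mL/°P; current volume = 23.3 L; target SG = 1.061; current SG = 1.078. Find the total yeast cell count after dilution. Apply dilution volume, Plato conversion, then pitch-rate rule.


V_w = V·((SG_c−1)/(SG_t−1)−1);  °P = 259 − 259/SG_t;  cells = rate·(V+V_w)·°P
V_w = 23.3·((1.078−1)/(1.061−1)−1) = 6.4934
V_final = 23.3 + 6.4934 = 29.7934
°P = 259 − 259/1.061 = 14.8907
cells = 0.76·29.7934·14.8907

337.1697 billion cells


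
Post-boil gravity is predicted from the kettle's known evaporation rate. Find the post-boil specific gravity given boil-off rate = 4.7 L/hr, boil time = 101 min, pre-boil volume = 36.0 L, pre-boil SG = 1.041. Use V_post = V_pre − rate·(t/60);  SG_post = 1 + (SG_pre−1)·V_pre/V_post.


V_post = 36.0 − 4.7·(101/60) = 28.0883
SG_post = 1 + (1.041 − 1)·36.0/28.0883

1.0525


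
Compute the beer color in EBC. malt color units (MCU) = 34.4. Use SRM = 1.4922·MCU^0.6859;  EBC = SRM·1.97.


SRM = 1.4922·34.4^0.6859 = 16.8948
EBC = 16.8948·1.97

33.2827 EBC


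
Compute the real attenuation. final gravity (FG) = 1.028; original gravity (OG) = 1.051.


AA = (OG−FG)/(OG−1)·100;  RA = AA·0.8192
AA = (1.051 − 1.028)/(1.051 − 1)·100 = 45.0980
RA = 45.0980·0.8192

36.9443 %


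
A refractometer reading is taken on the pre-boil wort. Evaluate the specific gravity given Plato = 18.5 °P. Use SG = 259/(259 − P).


SG = 259/(259 − 18.5)

1.0769


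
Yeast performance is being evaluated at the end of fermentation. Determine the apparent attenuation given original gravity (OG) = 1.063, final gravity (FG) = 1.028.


AA = (OG − FG)/(OG − 1) · 100
AA = (1.063 − 1.028)/(1.063 − 1) · 100

55.5556 %


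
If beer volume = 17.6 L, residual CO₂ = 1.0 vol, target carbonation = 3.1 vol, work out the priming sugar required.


sugar = (target − residual)·4.0·V
sugar = (3.1 − 1.0)·4.0·17.6

147.8400 g


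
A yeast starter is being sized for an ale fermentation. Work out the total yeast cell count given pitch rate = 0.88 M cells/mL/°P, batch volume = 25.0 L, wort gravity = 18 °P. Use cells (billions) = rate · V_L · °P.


cells = 0.88 · 25.0 · 18

396.0000 billion cells


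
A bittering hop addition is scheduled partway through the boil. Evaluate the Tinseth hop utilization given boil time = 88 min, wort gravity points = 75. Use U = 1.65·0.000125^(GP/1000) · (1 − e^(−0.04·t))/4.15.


bigness = 1.65·0.000125^(75/1000) = 0.8409
boil_factor = (1 − e^(−0.04·88))/4.15 = 0.2338
U = 0.8409 · 0.2338

0.1966


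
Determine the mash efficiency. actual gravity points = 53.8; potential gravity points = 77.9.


efficiency = actual / potential × 100
efficiency = 53.8 / 77.9 × 100

69.0629 %


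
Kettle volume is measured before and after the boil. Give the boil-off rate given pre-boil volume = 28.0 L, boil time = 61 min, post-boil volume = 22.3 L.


rate = (V_pre − V_post) / (t_min/60)
rate = (28.0 − 22.3) / (61/60)

5.6066 L/hr


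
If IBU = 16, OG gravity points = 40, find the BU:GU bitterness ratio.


BU:GU = IBU / OG_points
BU:GU = 16 / 40

0.4000


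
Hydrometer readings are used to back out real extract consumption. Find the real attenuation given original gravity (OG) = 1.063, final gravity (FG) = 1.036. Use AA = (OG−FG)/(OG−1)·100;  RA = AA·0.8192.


AA = (1.063 − 1.036)/(1.063 − 1)·100 = 42.8571
RA = 42.8571·0.8192

35.1086 %


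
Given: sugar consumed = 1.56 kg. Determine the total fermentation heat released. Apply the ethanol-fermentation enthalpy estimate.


Q = m_sugar · 590 kJ/kg
Q = 1.56 · 590

920.4000 kJ


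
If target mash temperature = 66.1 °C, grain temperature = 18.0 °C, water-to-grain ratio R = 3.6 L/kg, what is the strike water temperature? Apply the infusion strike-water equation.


T_strike = (0.41/R)·(T_mash − T_grain) + T_mash
T_strike = (0.41/3.6)·(66.1 − 18.0) + 66.1

71.5781 °C


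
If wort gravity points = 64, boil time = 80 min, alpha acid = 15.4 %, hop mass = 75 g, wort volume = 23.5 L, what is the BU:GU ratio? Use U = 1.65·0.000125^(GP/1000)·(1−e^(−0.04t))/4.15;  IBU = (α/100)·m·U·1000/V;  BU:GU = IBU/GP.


U = 1.65·0.000125^(64/1000)·(1−e^(−0.04·80))/4.15 = 0.2146
IBU = (15.4/100)·75·0.2146·1000/23.5 = 105.4577
BU:GU = 105.4577/64

1.6478


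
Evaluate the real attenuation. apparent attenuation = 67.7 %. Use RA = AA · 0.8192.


RA = 67.7 · 0.8192

55.4598 %


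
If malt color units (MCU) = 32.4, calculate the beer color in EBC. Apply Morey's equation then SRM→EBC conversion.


SRM = 1.4922·MCU^0.6859;  EBC = SRM·1.97
SRM = 1.4922·32.4^0.6859 = 16.2147
EBC = 16.2147·1.97

31.9430 EBC


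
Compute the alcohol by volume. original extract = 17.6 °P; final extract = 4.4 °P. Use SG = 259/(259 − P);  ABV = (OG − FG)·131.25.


OG = 259/(259 − 17.6) = 1.0729
FG = 259/(259 − 4.4) = 1.0173
ABV = (1.0729 − 1.0173)·131.25

7.3009 % ABV


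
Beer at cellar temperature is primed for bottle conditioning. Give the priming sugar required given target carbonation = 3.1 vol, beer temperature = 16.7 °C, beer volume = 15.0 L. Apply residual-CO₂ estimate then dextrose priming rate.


residual = 14.695·(0.01821 + 0.09011·e^(−0.04·T));  sugar = (target − residual)·4.0·V
residual = 14.695·(0.01821 + 0.09011·e^(−0.04·16.7)) = 0.9465
sugar = (3.1 − 0.9465)·4.0·15.0

129.2076 g


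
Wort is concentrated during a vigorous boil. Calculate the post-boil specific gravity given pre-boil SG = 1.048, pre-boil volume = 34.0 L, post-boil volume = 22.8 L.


SG_post = 1 + (SG_pre − 1)·V_pre/V_post
pts_pre = (1.048 − 1)·1000 = 48.0000
pts_post = 48.0000·34.0/22.8 = 71.5789
SG_post = 1 + 71.5789/1000

1.0716


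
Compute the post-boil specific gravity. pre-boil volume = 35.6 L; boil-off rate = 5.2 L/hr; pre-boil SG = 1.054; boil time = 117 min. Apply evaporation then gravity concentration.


V_post = V_pre − rate·(t/60);  SG_post = 1 + (SG_pre−1)·V_pre/V_post
V_post = 35.6 − 5.2·(117/60) = 25.4600
SG_post = 1 + (1.054 − 1)·35.6/25.4600

1.0755


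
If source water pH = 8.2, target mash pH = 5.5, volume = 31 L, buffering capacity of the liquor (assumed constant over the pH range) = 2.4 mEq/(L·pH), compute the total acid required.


acid = buffering capacity · (pH_source − pH_target) · V
acid = 2.4 · (8.2 − 5.5) · 31

200.8800 mEq


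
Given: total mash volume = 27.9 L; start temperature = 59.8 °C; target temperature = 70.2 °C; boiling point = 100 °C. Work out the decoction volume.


V_dec = V_total·(T_target − T_start)/(T_boil − T_start)
V_dec = 27.9·(70.2 − 59.8)/(100 − 59.8)

7.2179 L


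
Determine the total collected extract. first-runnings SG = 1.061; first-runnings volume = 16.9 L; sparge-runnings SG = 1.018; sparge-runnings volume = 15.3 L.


total = Σ (SG_i − 1)·1000·V_i
first = (1.061 − 1)·1000·16.9 = 1030.9000
sparge = (1.018 − 1)·1000·15.3 = 275.4000
total = 1030.9000 + 275.4000

1306.3000 gravity·L


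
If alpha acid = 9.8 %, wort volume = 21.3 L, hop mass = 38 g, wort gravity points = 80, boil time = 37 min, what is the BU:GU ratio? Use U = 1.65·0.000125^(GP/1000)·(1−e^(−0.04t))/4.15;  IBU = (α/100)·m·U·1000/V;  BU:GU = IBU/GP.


U = 1.65·0.000125^(80/1000)·(1−e^(−0.04·37))/4.15 = 0.1496
IBU = (9.8/100)·38·0.1496·1000/21.3 = 26.1601
BU:GU = 26.1601/80

0.3270


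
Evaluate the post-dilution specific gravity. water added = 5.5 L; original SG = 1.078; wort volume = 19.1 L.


SG_new = 1 + (SG_old − 1)·V_old/(V_old + V_water)
pts = (1.078 − 1)·1000·19.1/(19.1 + 5.5) = 60.5610
SG_new = 1 + 60.5610/1000

1.0606


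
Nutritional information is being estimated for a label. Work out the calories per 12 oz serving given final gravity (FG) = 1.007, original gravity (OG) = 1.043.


ABW = (OG−FG)·131.25·0.79/FG;  °P = 259 − 259/SG (for OG→OE and FG→AE);  RE = 0.1808·OE + 0.8192·AE;  Cal = (6.9·ABW + 4·(RE−0.1))·FG·3.55
ABW = (1.043 − 1.007)·131.25·0.79/1.007 = 3.7068
OE = 259 − 259/1.043 = 10.6779 °P
AE = 259 − 259/1.007 = 1.8004 °P
RE = 0.1808·10.6779 + 0.8192·1.8004 = 3.4054 °P
Cal = (6.9·3.7068 + 4·(3.4054−0.1))·1.007·3.55

138.6995 kcal
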